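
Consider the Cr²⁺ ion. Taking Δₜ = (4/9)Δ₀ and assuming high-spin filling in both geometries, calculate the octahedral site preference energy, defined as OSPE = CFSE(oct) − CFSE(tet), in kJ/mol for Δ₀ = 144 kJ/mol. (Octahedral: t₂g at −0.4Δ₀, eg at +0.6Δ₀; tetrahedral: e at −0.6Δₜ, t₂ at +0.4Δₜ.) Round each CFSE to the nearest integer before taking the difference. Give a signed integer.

Cr is in group 6, so Cr²⁺ is d⁴ (6 − 2 = 4).
Octahedral high-spin t2g^3 e_g^1: CFSE = -0.6 × 144 = -86 kJ/mol.
In a tetrahedral site the filling is e^2 t2^2: CFSE(tet) = -0.4Δₜ = -0.4 × (4/9)(144) = -26 kJ/mol.
OSPE = -86 − (-26) = -60 kJ/mol.

-60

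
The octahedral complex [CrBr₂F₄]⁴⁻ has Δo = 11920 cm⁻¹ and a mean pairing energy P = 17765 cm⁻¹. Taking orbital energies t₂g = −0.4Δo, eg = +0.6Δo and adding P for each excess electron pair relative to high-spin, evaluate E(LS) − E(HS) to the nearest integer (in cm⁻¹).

Ligand charges: 2×(-1) from Br⁻ and 4×(-1) from F⁻ sum to -6; with overall charge -4, Cr is +2.
Cr is in group 6, so Cr²⁺ is d⁴ (6 − 2 = 4).
High-spin: t₂g³ eg¹, CFSE = -0.6Δo = -7152 cm⁻¹.
Low-spin t₂g⁴ eg⁰ gives -1.6Δo = -19072 cm⁻¹, but forming 1 extra pair costs 1P = 17765 cm⁻¹, so E(LS) = -19072 + 17765 = -1307 cm⁻¹.
E(LS) − E(HS) = -1307 − (-7152) = 5845 cm⁻¹.

5845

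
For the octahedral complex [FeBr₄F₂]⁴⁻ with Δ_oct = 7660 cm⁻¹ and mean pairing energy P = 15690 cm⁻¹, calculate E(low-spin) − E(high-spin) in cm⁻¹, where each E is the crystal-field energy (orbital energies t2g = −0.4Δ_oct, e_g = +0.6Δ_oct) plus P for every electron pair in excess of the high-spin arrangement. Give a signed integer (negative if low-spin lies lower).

Ligand charges: 4×(-1) from Br⁻ and 2×(-1) from F⁻ sum to -6; with overall charge -4, Fe is +2.
Fe is in group 8, so Fe²⁺ is d⁶ (8 − 2 = 6).
In the high-spin limit (t2g^4 e_g^2) the orbital term is -0.4Δ_oct = -3064 cm⁻¹, with no excess pairing.
Low-spin t2g^6 e_g^0 gives -2.4Δ_oct = -18384 cm⁻¹, but forming 2 extra pairs costs 2P = 31380 cm⁻¹, so E(LS) = -18384 + 31380 = 12996 cm⁻¹.
Thus E(LS) − E(HS) = 16060 cm⁻¹.

16060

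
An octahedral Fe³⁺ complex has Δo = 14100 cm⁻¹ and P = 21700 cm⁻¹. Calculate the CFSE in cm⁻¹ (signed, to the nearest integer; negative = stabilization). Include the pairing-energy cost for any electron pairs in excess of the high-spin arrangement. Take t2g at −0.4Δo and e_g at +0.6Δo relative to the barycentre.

Fe sits in group 8; removing 3 electrons leaves Fe³⁺ with 8 − 3 = 5 d electrons.
Δo < P, so pairing is avoided: the ground state is high-spin.
That gives t2g^3 e_g^2.
Orbital CFSE = 0.0Δo = 0.0 × 14100 = 0 cm⁻¹.
High-spin has no excess pairs, so no pairing correction applies.

0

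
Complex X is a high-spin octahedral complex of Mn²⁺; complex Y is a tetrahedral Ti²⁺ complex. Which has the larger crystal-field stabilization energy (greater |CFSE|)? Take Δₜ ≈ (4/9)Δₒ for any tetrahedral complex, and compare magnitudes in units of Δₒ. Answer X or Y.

X: Mn²⁺: group 7, so d-count = 7 − 2 = 5; t₂g³ eg², CFSE = 0.0Δₒ.
Y: Ti is in group 4, so Ti²⁺ is d² (4 − 2 = 2); Tetrahedral fields are weak (Δₜ ≈ 4/9 Δₒ), so electrons fill high-spin; e² t₂⁰, CFSE = -1.2Δₜ ≈ -0.53Δₒ.
So Y has the larger |CFSE|.

Y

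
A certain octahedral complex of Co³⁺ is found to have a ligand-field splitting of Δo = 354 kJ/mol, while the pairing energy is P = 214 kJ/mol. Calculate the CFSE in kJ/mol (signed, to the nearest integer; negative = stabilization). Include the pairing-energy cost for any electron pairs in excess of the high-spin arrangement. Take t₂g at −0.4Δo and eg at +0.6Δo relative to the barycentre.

Co³⁺: group 9, so d-count = 9 − 3 = 6.
With Δo > P the complex is low-spin.
Configuration: t₂g⁶ eg⁰.
Orbital CFSE = -2.4Δo = -2.4 × 354 = -850 kJ/mol.
Excess pairs vs high-spin: 3 − 1 = 2; pairing cost = +428 kJ/mol.
Net CFSE = -850 + 428 = -422 kJ/mol.

-422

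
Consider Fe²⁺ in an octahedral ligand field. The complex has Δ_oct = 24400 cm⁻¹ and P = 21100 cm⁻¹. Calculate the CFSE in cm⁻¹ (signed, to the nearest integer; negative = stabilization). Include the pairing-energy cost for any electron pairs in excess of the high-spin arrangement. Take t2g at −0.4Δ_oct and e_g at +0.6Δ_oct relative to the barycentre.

-16360

Fe is in group 8, so Fe²⁺ is d⁶ (8 − 2 = 6).
With Δ_oct > P the complex is low-spin.
Configuration: t2g^6 e_g^0.
Orbital CFSE = -2.4Δ_oct = -2.4 × 24400 = -58560 cm⁻¹.
Excess pairs vs high-spin: 3 − 1 = 2; pairing cost = +42200 cm⁻¹.
Net CFSE = -58560 + 42200 = -16360 cm⁻¹.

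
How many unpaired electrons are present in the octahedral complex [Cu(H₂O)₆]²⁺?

H₂O is neutral, so the +2 overall charge sits on Cu: oxidation state +2.
Cu²⁺: group 11, so d-count = 11 − 2 = 9.
Configuration: t₂g⁶ eg³, giving 1 unpaired electron.

1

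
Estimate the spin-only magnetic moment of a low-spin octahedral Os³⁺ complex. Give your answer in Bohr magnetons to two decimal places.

1.73 Bohr magnetons

Os³⁺: group 8, so d-count = 8 − 3 = 5.
Configuration: t₂g⁵ eg⁰ → 1 unpaired electron.
μ(spin-only) = √[1(1+2)] = √3 ≈ 1.73 Bohr magnetons.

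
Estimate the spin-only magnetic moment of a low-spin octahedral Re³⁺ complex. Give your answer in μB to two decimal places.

2.83 μB

Re is in group 7, so Re³⁺ is d⁴ (7 − 3 = 4).
Configuration: t2g^4 e_g^0 → 2 unpaired electrons.
μ(spin-only) = √[2(2+2)] = √8 ≈ 2.83 μB.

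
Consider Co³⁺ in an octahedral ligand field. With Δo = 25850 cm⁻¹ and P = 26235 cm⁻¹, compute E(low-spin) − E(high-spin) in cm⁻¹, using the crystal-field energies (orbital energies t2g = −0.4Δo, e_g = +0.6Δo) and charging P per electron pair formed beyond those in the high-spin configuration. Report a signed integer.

Group 9 minus oxidation state +3 gives a d⁶ configuration for Co³⁺.
High-spin: t2g^4 e_g^2, CFSE = -0.4Δo = -10340 cm⁻¹.
Low-spin t2g^6 e_g^0 gives -2.4Δo = -62040 cm⁻¹, but forming 2 extra pairs costs 2P = 52470 cm⁻¹, so E(LS) = -62040 + 52470 = -9570 cm⁻¹.
Thus E(LS) − E(HS) = 770 cm⁻¹.

770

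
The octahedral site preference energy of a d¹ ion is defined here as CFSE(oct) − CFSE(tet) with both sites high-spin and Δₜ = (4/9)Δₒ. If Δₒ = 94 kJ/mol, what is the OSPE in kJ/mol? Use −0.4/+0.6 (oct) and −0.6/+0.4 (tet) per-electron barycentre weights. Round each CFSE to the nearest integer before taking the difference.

-13

Octahedral (high-spin): t2g^1 e_g^0, CFSE = 1(−0.4) + 0(+0.6) = -0.4Δₒ = -0.4 × 94 = -38 kJ/mol.
Tetrahedral: e^1 t2^0, CFSE = 1(−0.6) + 0(+0.4) = -0.6Δₜ = -0.6 × (4/9) × 94 = -25 kJ/mol.
Subtracting, OSPE = -38 − (-25) = -13 kJ/mol.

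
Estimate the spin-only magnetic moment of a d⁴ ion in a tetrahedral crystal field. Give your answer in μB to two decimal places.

4.90 μB

Tetrahedral splitting is small, so the complex is high-spin.
Configuration: e² t₂² → 4 unpaired electrons.
μ(spin-only) = √[4(4+2)] = √24 ≈ 4.90 μB.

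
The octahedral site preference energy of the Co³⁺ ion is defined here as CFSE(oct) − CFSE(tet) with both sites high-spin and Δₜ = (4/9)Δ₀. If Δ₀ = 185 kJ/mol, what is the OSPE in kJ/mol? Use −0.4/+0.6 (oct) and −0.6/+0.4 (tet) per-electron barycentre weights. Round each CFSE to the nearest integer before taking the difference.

Group 9 minus oxidation state +3 gives a d⁶ configuration for Co³⁺.
Octahedral (high-spin): t₂g⁴ eg², CFSE = 4(−0.4) + 2(+0.6) = -0.4Δ₀ = -0.4 × 185 = -74 kJ/mol.
Tetrahedral e³ t₂³ gives -0.6Δₜ = -0.6 × (4/9) × 185 = -49 kJ/mol.
OSPE = CFSE(oct) − CFSE(tet) = -74 − (-49) = -25 kJ/mol.

-25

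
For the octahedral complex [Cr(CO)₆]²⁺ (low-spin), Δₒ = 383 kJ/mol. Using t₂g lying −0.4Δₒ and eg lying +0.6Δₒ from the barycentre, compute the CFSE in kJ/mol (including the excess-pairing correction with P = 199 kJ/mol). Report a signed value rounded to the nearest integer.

-414

CO is neutral, so the +2 overall charge sits on Cr: oxidation state +2.
Cr²⁺: group 6, so d-count = 6 − 2 = 4.
The d⁴ electrons fill as t₂g⁴ eg⁰.
Orbital CFSE = 4(-0.4) + 0(0.6) = -1.6Δₒ = -1.6 × 383 = -613 kJ/mol.
Relative to high-spin t₂g³ eg¹ (0 paired), the low-spin configuration has 1 additional pair, contributing +1 × 199 = +199 kJ/mol.
Net CFSE = -613 + 199 = -414 kJ/mol.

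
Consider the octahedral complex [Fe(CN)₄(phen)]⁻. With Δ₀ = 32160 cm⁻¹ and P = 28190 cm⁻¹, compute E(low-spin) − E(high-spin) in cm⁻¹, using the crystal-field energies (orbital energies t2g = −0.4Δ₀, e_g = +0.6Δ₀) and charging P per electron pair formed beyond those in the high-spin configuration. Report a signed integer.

Ligand charges: 4×(-1) from CN⁻ and 1×(+0) from phen sum to -4; with overall charge -1, Fe is +3.
Fe³⁺: group 8, so d-count = 8 − 3 = 5.
High-spin d⁵ fills as t2g^3 e_g^2 with CFSE 3(−0.4) + 2(+0.6) = 0.0Δ₀ = 0 cm⁻¹.
Low-spin t2g^5 e_g^0 gives -2.0Δ₀ = -64320 cm⁻¹, but forming 2 extra pairs costs 2P = 56380 cm⁻¹, so E(LS) = -64320 + 56380 = -7940 cm⁻¹.
The difference is -7940 − (0) = -7940 cm⁻¹, so low-spin lies lower.

-7940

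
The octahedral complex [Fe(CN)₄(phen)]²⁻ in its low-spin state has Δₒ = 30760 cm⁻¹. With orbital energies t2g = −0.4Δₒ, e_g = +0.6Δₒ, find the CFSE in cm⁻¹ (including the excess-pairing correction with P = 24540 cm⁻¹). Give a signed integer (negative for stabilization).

-24744

Ligand charges: 4×(-1) from CN⁻ and 1×(+0) from phen sum to -4; with overall charge -2, Fe is +2.
Group 8 minus oxidation state +2 gives a d⁶ configuration for Fe²⁺.
Configuration: t2g^6 e_g^0.
The orbital stabilization is -2.4Δₒ = -2.4 × 30760 = -73824 cm⁻¹.
Relative to high-spin t2g^4 e_g^2 (1 paired), the low-spin configuration has 2 additional pairs, contributing +2 × 24540 = +49080 cm⁻¹.
Combining: -73824 + 49080 = -24744 cm⁻¹.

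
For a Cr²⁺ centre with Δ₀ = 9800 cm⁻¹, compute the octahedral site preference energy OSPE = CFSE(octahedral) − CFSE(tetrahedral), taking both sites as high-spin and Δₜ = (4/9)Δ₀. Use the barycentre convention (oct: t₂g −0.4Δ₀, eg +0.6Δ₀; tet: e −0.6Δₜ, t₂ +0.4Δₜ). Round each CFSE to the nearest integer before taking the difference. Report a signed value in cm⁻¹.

-4138

Cr is in group 6, so Cr²⁺ is d⁴ (6 − 2 = 4).
Octahedral (high-spin): t2g^3 e_g^1, CFSE = 3(−0.4) + 1(+0.6) = -0.6Δ₀ = -0.6 × 9800 = -5880 cm⁻¹.
Tetrahedral: e^2 t2^2, CFSE = 2(−0.6) + 2(+0.4) = -0.4Δₜ = -0.4 × (4/9) × 9800 = -1742 cm⁻¹.
OSPE = -5880 − (-1742) = -4138 cm⁻¹.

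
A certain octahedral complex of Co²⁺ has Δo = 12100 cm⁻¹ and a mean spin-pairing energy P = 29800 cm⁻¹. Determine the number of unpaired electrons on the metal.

3

Group 9 minus oxidation state +2 gives a d⁷ configuration for Co²⁺.
Here Δo < P (12100 < 29800), so the high-spin state is favoured.
That gives t₂g⁵ eg².
Unpaired electrons: 3.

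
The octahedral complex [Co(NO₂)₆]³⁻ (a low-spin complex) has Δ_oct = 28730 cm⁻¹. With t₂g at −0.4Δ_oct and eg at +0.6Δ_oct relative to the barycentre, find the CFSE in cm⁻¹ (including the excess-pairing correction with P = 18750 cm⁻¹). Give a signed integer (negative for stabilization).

Each NO₂⁻ contributes -1; 6 × (-1) = -6. With overall charge -3, Co is in the +3 oxidation state.
Co sits in group 9; removing 3 electrons leaves Co³⁺ with 9 − 3 = 6 d electrons.
Electron filling gives t₂g⁶ eg⁰.
CFSE(orbital) = 6×(-0.4Δ_oct) + 0×(0.6Δ_oct) = -2.4Δ_oct; with Δ_oct = 28730 cm⁻¹ that is -68952 cm⁻¹.
High-spin d⁶ would be t₂g⁴ eg² with 1 pair; low-spin has 3, so 2 excess pairs cost +2P = +37500 cm⁻¹.
Net CFSE = -68952 + 37500 = -31452 cm⁻¹.

-31452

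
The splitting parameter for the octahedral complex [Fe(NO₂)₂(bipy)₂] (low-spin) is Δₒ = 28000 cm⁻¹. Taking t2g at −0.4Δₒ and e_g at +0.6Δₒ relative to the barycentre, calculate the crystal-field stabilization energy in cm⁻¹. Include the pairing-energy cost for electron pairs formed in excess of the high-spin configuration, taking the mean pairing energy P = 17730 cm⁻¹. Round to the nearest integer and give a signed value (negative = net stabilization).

Ligand charges: 2×(-1) from NO₂⁻ and 2×(+0) from bipy sum to -2; with overall charge +0, Fe is +2.
Fe is in group 8, so Fe²⁺ is d⁶ (8 − 2 = 6).
Electron filling gives t2g^6 e_g^0.
The orbital stabilization is -2.4Δₒ = -2.4 × 28000 = -67200 cm⁻¹.
Relative to high-spin t2g^4 e_g^2 (1 paired), the low-spin configuration has 2 additional pairs, contributing +2 × 17730 = +35460 cm⁻¹.
Combining: -67200 + 35460 = -31740 cm⁻¹.

-31740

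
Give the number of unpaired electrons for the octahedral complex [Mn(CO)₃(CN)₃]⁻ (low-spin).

1

Ligand charges: 3×(+0) from CO and 3×(-1) from CN⁻ sum to -3; with overall charge -1, Mn is +2.
Mn sits in group 7; removing 2 electrons leaves Mn²⁺ with 7 − 2 = 5 d electrons.
Configuration: t₂g⁵ eg⁰, giving 1 unpaired electron.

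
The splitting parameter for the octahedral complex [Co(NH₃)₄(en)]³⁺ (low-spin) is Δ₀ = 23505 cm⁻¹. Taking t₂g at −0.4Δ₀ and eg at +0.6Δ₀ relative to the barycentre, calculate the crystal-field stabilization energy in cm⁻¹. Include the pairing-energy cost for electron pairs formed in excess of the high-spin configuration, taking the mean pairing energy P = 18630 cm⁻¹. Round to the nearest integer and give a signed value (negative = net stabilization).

Ligand charges: 4×(+0) from NH₃ and 1×(+0) from en sum to +0; with overall charge +3, Co is +3.
Group 9 minus oxidation state +3 gives a d⁶ configuration for Co³⁺.
Configuration: t₂g⁶ eg⁰.
The orbital stabilization is -2.4Δ₀ = -2.4 × 23505 = -56412 cm⁻¹.
Relative to high-spin t₂g⁴ eg² (1 paired), the low-spin configuration has 2 additional pairs, contributing +2 × 18630 = +37260 cm⁻¹.
Combining: -56412 + 37260 = -19152 cm⁻¹.

-19152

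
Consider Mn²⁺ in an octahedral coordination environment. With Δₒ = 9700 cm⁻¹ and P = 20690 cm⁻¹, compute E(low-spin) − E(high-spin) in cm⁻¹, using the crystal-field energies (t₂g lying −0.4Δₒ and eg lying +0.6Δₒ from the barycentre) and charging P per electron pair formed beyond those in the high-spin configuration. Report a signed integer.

21980

Mn is in group 7, so Mn²⁺ is d⁵ (7 − 2 = 5).
In the high-spin limit (t₂g³ eg²) the orbital term is 0.0Δₒ = 0 cm⁻¹, with no excess pairing.
Low-spin: t₂g⁵ eg⁰, orbital CFSE = -2.0Δₒ = -19400 cm⁻¹; plus 2 excess pairs × P = +41380 cm⁻¹; total 21980 cm⁻¹.
Thus E(LS) − E(HS) = 21980 cm⁻¹.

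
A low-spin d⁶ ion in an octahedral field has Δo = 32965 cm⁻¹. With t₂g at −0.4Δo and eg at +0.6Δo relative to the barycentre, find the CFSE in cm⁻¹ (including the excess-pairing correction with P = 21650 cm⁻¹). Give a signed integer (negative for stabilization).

-35816

Electron filling gives t₂g⁶ eg⁰.
CFSE(orbital) = 6×(-0.4Δo) + 0×(0.6Δo) = -2.4Δo; with Δo = 32965 cm⁻¹ that is -79116 cm⁻¹.
Pairing penalty: 3 pairs vs 1 in the high-spin reference → 2 extra × P = 43300 cm⁻¹.
Combining: -79116 + 43300 = -35816 cm⁻¹.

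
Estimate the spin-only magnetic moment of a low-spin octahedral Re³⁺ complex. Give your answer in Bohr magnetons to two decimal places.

Group 7 minus oxidation state +3 gives a d⁴ configuration for Re³⁺.
Configuration: t₂g⁴ eg⁰ → 2 unpaired electrons.
μ(spin-only) = √[2(2+2)] = √8 ≈ 2.83 Bohr magnetons.

2.83 Bohr magnetons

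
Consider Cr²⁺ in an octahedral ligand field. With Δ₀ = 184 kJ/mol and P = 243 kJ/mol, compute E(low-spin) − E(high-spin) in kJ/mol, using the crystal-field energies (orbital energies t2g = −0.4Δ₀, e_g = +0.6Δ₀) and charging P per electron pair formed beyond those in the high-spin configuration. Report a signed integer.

Group 6 minus oxidation state +2 gives a d⁴ configuration for Cr²⁺.
High-spin d⁴ fills as t2g^3 e_g^1 with CFSE 3(−0.4) + 1(+0.6) = -0.6Δ₀ = -110 kJ/mol.
Low-spin: t2g^4 e_g^0, orbital CFSE = -1.6Δ₀ = -294 kJ/mol; plus 1 excess pair × P = +243 kJ/mol; total -51 kJ/mol.
Thus E(LS) − E(HS) = 59 kJ/mol.

59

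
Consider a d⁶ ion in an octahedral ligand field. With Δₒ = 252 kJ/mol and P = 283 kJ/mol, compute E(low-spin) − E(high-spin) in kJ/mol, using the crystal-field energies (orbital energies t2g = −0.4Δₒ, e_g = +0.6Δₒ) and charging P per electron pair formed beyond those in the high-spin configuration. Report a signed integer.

In the high-spin limit (t2g^4 e_g^2) the orbital term is -0.4Δₒ = -101 kJ/mol, with no excess pairing.
Low-spin: t2g^6 e_g^0, orbital CFSE = -2.4Δₒ = -605 kJ/mol; plus 2 excess pairs × P = +566 kJ/mol; total -39 kJ/mol.
The difference is -39 − (-101) = 62 kJ/mol, so high-spin lies lower.

62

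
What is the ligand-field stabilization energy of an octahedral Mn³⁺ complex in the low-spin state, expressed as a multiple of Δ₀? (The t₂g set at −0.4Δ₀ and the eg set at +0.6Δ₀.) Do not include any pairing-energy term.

-1.6 Δ₀

Mn is in group 7, so Mn³⁺ is d⁴ (7 − 3 = 4).
Configuration: t₂g⁴ eg⁰.
CFSE = 4(-0.4Δ₀) + 0(0.6Δ₀) = -1.6Δ₀ + 0.0Δ₀ = -1.6Δ₀.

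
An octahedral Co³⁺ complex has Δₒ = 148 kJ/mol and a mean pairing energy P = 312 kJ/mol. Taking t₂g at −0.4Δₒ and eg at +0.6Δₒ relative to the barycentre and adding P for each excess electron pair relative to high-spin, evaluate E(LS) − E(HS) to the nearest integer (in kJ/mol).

Co³⁺: group 9, so d-count = 9 − 3 = 6.
In the high-spin limit (t₂g⁴ eg²) the orbital term is -0.4Δₒ = -59 kJ/mol, with no excess pairing.
Low-spin: t₂g⁶ eg⁰, orbital CFSE = -2.4Δₒ = -355 kJ/mol; plus 2 excess pairs × P = +624 kJ/mol; total 269 kJ/mol.
E(LS) − E(HS) = 269 − (-59) = 328 kJ/mol.

328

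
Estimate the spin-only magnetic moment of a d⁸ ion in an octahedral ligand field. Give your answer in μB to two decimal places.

Configuration: t₂g⁶ eg² → 2 unpaired electrons.
μ(spin-only) = √[2(2+2)] = √8 ≈ 2.83 μB.

2.83 μB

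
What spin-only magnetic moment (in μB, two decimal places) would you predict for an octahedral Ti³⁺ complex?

Ti sits in group 4; removing 3 electrons leaves Ti³⁺ with 4 − 3 = 1 d electrons.
For octahedral d¹ the high- and low-spin configurations coincide.
Configuration: t₂g¹ eg⁰ → 1 unpaired electron.
μ(spin-only) = √[1(1+2)] = √3 ≈ 1.73 μB.

1.73 μB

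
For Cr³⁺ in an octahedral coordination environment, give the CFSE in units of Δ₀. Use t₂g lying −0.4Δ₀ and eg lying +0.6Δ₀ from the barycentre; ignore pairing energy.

Group 6 minus oxidation state +3 gives a d³ configuration for Cr³⁺.
For octahedral d³ the high- and low-spin configurations coincide.
Configuration: t₂g³ eg⁰.
CFSE = 3(-0.4Δ₀) + 0(0.6Δ₀) = -1.2Δ₀ + 0.0Δ₀ = -1.2Δ₀.

-1.2 Δ₀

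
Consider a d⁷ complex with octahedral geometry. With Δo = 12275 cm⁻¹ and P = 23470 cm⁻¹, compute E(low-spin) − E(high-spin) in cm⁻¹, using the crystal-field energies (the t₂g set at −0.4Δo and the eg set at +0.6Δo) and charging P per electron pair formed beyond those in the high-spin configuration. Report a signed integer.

High-spin: t₂g⁵ eg², CFSE = -0.8Δo = -9820 cm⁻¹.
For low-spin the configuration is t₂g⁶ eg¹: orbital energy -1.8 × 12275 = -22095 cm⁻¹, and 1 additional pair relative to high-spin adds 23470 cm⁻¹, giving 1375 cm⁻¹.
Thus E(LS) − E(HS) = 11195 cm⁻¹.

11195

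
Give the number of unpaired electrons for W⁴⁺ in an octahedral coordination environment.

2

W is in group 6, so W⁴⁺ is d² (6 − 4 = 2).
Configuration: t₂g² eg⁰, giving 2 unpaired electrons.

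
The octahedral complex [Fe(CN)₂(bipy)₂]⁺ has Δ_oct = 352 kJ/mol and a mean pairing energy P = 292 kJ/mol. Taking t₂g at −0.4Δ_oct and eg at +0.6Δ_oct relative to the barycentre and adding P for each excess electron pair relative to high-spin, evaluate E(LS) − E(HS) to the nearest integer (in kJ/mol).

-120

Ligand charges: 2×(-1) from CN⁻ and 2×(+0) from bipy sum to -2; with overall charge +1, Fe is +3.
Group 8 minus oxidation state +3 gives a d⁵ configuration for Fe³⁺.
High-spin d⁵ fills as t₂g³ eg² with CFSE 3(−0.4) + 2(+0.6) = 0.0Δ_oct = 0 kJ/mol.
Low-spin: t₂g⁵ eg⁰, orbital CFSE = -2.0Δ_oct = -704 kJ/mol; plus 2 excess pairs × P = +584 kJ/mol; total -120 kJ/mol.
The difference is -120 − (0) = -120 kJ/mol, so low-spin lies lower.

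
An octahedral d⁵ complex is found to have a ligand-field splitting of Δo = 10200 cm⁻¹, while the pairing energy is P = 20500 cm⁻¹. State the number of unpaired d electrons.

5

Δo < P, so pairing is avoided: the ground state is high-spin.
Configuration: t₂g³ eg².
Unpaired electrons: 5.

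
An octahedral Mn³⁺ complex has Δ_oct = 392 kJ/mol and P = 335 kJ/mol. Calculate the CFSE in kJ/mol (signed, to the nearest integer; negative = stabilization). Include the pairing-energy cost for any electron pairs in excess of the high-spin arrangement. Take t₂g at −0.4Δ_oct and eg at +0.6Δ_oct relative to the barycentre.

Mn is in group 7, so Mn³⁺ is d⁴ (7 − 3 = 4).
Here Δ_oct > P (392 > 335), so the low-spin state is favoured.
That gives t₂g⁴ eg⁰.
Orbital CFSE = -1.6Δ_oct = -1.6 × 392 = -627 kJ/mol.
Excess pairs vs high-spin: 1 − 0 = 1; pairing cost = +335 kJ/mol.
Net CFSE = -627 + 335 = -292 kJ/mol.

-292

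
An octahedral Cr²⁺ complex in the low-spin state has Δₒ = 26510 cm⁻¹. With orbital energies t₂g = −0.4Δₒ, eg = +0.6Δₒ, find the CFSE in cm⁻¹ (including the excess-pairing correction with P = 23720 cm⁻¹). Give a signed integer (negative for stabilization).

-18696

Cr²⁺: group 6, so d-count = 6 − 2 = 4.
Electron filling gives t₂g⁴ eg⁰.
CFSE(orbital) = 4×(-0.4Δₒ) + 0×(0.6Δₒ) = -1.6Δₒ; with Δₒ = 26510 cm⁻¹ that is -42416 cm⁻¹.
High-spin d⁴ would be t₂g³ eg¹ with 0 pairs; low-spin has 1, so 1 excess pair costs +1P = +23720 cm⁻¹.
Overall CFSE = -42416 + 23720 = -18696 cm⁻¹.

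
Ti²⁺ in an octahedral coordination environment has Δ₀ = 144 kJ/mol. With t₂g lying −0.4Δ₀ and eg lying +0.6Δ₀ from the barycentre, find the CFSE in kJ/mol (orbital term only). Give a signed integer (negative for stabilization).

Group 4 minus oxidation state +2 gives a d² configuration for Ti²⁺.
Configuration: t₂g² eg⁰.
CFSE(orbital) = 2×(-0.4Δ₀) + 0×(0.6Δ₀) = -0.8Δ₀; with Δ₀ = 144 kJ/mol that is -115 kJ/mol.

-115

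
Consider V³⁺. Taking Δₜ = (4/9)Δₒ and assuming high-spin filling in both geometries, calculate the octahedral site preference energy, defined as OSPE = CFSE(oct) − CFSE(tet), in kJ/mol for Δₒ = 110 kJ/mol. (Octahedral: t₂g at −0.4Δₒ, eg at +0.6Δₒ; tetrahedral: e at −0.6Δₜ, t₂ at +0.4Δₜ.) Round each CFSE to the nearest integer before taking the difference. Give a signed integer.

V sits in group 5; removing 3 electrons leaves V³⁺ with 5 − 3 = 2 d electrons.
In an octahedral site d² (HS) is t₂g² eg⁰, giving CFSE(oct) = -0.8Δₒ = -88 kJ/mol.
Tetrahedral e² t₂⁰ gives -1.2Δₜ = -1.2 × (4/9) × 110 = -59 kJ/mol.
Subtracting, OSPE = -88 − (-59) = -29 kJ/mol.

-29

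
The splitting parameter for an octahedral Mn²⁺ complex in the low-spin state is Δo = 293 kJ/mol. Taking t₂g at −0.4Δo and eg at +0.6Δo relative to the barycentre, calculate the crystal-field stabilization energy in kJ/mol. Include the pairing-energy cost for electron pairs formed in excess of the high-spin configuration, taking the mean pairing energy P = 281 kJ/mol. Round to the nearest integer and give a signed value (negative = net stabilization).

Group 7 minus oxidation state +2 gives a d⁵ configuration for Mn²⁺.
The d⁵ electrons fill as t₂g⁵ eg⁰.
CFSE(orbital) = 5×(-0.4Δo) + 0×(0.6Δo) = -2.0Δo; with Δo = 293 kJ/mol that is -586 kJ/mol.
Pairing penalty: 2 pairs vs 0 in the high-spin reference → 2 extra × P = 562 kJ/mol.
Combining: -586 + 562 = -24 kJ/mol.

-24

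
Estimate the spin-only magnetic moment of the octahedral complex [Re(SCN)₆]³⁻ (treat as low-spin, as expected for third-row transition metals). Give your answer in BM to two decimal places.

Each SCN⁻ contributes -1; 6 × (-1) = -6. With overall charge -3, Re is in the +3 oxidation state.
Group 7 minus oxidation state +3 gives a d⁴ configuration for Re³⁺.
Configuration: t2g^4 e_g^0 → 2 unpaired electrons.
μ(spin-only) = √[2(2+2)] = √8 ≈ 2.83 BM.

2.83 BM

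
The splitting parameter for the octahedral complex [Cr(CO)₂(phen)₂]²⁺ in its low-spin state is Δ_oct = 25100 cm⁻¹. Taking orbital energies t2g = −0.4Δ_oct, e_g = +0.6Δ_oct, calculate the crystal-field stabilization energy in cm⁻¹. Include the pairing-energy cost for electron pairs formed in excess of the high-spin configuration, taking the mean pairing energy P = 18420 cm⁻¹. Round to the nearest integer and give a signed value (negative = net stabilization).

Ligand charges: 2×(+0) from CO and 2×(+0) from phen sum to +0; with overall charge +2, Cr is +2.
Group 6 minus oxidation state +2 gives a d⁴ configuration for Cr²⁺.
Electron filling gives t2g^4 e_g^0.
The orbital stabilization is -1.6Δ_oct = -1.6 × 25100 = -40160 cm⁻¹.
Relative to high-spin t2g^3 e_g^1 (0 paired), the low-spin configuration has 1 additional pair, contributing +1 × 18420 = +18420 cm⁻¹.
Combining: -40160 + 18420 = -21740 cm⁻¹.

-21740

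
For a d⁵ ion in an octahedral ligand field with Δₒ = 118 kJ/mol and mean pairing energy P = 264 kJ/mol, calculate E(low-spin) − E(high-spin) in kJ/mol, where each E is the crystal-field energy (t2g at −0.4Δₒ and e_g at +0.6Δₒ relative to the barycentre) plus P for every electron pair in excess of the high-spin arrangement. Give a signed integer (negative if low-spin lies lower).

292

In the high-spin limit (t2g^3 e_g^2) the orbital term is 0.0Δₒ = 0 kJ/mol, with no excess pairing.
For low-spin the configuration is t2g^5 e_g^0: orbital energy -2.0 × 118 = -236 kJ/mol, and 2 additional pairs relative to high-spin add 528 kJ/mol, giving 292 kJ/mol.
The difference is 292 − (0) = 292 kJ/mol, so high-spin lies lower.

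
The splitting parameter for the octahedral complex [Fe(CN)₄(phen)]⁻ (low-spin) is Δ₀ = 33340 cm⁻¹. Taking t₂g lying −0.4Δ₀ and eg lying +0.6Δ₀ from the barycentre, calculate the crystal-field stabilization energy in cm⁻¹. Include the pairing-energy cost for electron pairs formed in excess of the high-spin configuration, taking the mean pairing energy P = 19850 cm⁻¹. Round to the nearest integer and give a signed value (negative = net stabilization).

Ligand charges: 4×(-1) from CN⁻ and 1×(+0) from phen sum to -4; with overall charge -1, Fe is +3.
Fe is in group 8, so Fe³⁺ is d⁵ (8 − 3 = 5).
Configuration: t₂g⁵ eg⁰.
CFSE(orbital) = 5×(-0.4Δ₀) + 0×(0.6Δ₀) = -2.0Δ₀; with Δ₀ = 33340 cm⁻¹ that is -66680 cm⁻¹.
Relative to high-spin t₂g³ eg² (0 paired), the low-spin configuration has 2 additional pairs, contributing +2 × 19850 = +39700 cm⁻¹.
Net CFSE = -66680 + 39700 = -26980 cm⁻¹.

-26980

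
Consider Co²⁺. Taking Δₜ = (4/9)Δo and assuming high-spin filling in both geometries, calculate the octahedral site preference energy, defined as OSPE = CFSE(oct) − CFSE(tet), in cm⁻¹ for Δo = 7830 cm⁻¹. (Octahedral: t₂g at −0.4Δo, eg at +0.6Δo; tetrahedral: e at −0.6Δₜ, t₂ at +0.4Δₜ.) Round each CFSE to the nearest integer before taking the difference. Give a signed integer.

-2088

Co²⁺: group 9, so d-count = 9 − 2 = 7.
In an octahedral site d⁷ (HS) is t₂g⁵ eg², giving CFSE(oct) = -0.8Δo = -6264 cm⁻¹.
Tetrahedral e⁴ t₂³ gives -1.2Δₜ = -1.2 × (4/9) × 7830 = -4176 cm⁻¹.
Subtracting, OSPE = -6264 − (-4176) = -2088 cm⁻¹.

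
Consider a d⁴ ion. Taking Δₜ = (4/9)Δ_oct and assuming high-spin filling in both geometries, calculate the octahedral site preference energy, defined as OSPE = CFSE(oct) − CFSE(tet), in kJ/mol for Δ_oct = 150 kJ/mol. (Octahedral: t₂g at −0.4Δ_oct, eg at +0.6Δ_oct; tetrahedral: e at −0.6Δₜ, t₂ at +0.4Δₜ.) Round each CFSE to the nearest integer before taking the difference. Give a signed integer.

-63

Octahedral high-spin t2g^3 e_g^1: CFSE = -0.6 × 150 = -90 kJ/mol.
Tetrahedral: e^2 t2^2, CFSE = 2(−0.6) + 2(+0.4) = -0.4Δₜ = -0.4 × (4/9) × 150 = -27 kJ/mol.
Subtracting, OSPE = -90 − (-27) = -63 kJ/mol.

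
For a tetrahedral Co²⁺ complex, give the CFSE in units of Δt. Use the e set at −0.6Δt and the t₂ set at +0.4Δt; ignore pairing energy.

-1.2 Δt

Group 9 minus oxidation state +2 gives a d⁷ configuration for Co²⁺.
Tetrahedral splitting is small, so the complex is high-spin.
Configuration: e⁴ t₂³.
CFSE = 4(-0.6Δt) + 3(0.4Δt) = -2.4Δt + 1.2Δt = -1.2Δt.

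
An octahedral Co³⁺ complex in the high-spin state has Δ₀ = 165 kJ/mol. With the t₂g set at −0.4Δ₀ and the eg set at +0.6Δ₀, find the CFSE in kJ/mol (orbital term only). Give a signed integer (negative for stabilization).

Co is in group 9, so Co³⁺ is d⁶ (9 − 3 = 6).
The d⁶ electrons fill as t₂g⁴ eg².
CFSE(orbital) = 4×(-0.4Δ₀) + 2×(0.6Δ₀) = -0.4Δ₀; with Δ₀ = 165 kJ/mol that is -66 kJ/mol.

-66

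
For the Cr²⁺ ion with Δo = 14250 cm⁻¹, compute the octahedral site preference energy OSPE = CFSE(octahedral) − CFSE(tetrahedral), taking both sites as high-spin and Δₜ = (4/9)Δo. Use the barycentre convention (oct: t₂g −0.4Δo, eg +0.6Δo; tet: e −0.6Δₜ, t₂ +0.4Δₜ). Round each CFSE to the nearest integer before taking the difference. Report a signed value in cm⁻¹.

-6017

Cr is in group 6, so Cr²⁺ is d⁴ (6 − 2 = 4).
Octahedral high-spin t2g^3 e_g^1: CFSE = -0.6 × 14250 = -8550 cm⁻¹.
In a tetrahedral site the filling is e^2 t2^2: CFSE(tet) = -0.4Δₜ = -0.4 × (4/9)(14250) = -2533 cm⁻¹.
OSPE = -8550 − (-2533) = -6017 cm⁻¹.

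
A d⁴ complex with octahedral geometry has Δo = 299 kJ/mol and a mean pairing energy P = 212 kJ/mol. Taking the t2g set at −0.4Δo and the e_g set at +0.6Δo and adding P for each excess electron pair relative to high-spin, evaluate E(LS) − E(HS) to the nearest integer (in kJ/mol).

-87

In the high-spin limit (t2g^3 e_g^1) the orbital term is -0.6Δo = -179 kJ/mol, with no excess pairing.
Low-spin t2g^4 e_g^0 gives -1.6Δo = -478 kJ/mol, but forming 1 extra pair costs 1P = 212 kJ/mol, so E(LS) = -478 + 212 = -266 kJ/mol.
E(LS) − E(HS) = -266 − (-179) = -87 kJ/mol.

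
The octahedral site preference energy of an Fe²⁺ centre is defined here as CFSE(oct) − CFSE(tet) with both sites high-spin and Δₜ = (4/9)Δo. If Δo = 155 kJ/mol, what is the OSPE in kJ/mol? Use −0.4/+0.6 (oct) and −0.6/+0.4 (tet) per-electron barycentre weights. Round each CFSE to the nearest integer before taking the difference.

-21

Fe sits in group 8; removing 2 electrons leaves Fe²⁺ with 8 − 2 = 6 d electrons.
In an octahedral site d⁶ (HS) is t₂g⁴ eg², giving CFSE(oct) = -0.4Δo = -62 kJ/mol.
Tetrahedral: e³ t₂³, CFSE = 3(−0.6) + 3(+0.4) = -0.6Δₜ = -0.6 × (4/9) × 155 = -41 kJ/mol.
OSPE = CFSE(oct) − CFSE(tet) = -62 − (-41) = -21 kJ/mol.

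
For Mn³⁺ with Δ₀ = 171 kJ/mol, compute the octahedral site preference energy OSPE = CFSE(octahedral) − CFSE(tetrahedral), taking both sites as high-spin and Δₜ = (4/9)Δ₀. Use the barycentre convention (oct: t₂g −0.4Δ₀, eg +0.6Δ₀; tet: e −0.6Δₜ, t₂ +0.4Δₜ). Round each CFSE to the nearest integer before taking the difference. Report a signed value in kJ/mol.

-73

Mn³⁺: group 7, so d-count = 7 − 3 = 4.
Octahedral high-spin t2g^3 e_g^1: CFSE = -0.6 × 171 = -103 kJ/mol.
Tetrahedral e^2 t2^2 gives -0.4Δₜ = -0.4 × (4/9) × 171 = -30 kJ/mol.
OSPE = CFSE(oct) − CFSE(tet) = -103 − (-30) = -73 kJ/mol.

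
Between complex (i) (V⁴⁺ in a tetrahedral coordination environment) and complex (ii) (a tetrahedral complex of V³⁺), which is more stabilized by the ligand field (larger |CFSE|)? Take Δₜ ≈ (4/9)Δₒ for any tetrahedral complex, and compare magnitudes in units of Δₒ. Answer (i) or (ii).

(ii)

(i): Group 5 minus oxidation state +4 gives a d¹ configuration for V⁴⁺; Tetrahedral fields are weak (Δₜ ≈ 4/9 Δₒ), so electrons fill high-spin; e^1 t2^0, CFSE = -0.6Δₜ ≈ -0.27Δₒ.
(ii): Group 5 minus oxidation state +3 gives a d² configuration for V³⁺; Tetrahedral splitting is small, so the complex is high-spin; e² t₂⁰, CFSE = -1.2Δₜ ≈ -0.53Δₒ.
So (ii) has the larger |CFSE|.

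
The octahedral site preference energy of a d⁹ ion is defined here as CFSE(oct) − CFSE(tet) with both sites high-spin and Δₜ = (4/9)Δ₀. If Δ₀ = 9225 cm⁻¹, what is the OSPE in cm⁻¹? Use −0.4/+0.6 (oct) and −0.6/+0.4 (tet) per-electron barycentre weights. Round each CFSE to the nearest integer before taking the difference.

Octahedral high-spin t2g^6 e_g^3: CFSE = -0.6 × 9225 = -5535 cm⁻¹.
Tetrahedral: e^4 t2^5, CFSE = 4(−0.6) + 5(+0.4) = -0.4Δₜ = -0.4 × (4/9) × 9225 = -1640 cm⁻¹.
OSPE = -5535 − (-1640) = -3895 cm⁻¹.

-3895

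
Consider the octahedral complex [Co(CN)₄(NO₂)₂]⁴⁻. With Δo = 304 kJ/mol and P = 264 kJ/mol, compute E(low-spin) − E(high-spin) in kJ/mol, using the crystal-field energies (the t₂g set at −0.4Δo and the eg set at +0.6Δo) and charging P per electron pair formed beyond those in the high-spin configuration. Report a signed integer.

Ligand charges: 4×(-1) from CN⁻ and 2×(-1) from NO₂⁻ sum to -6; with overall charge -4, Co is +2.
Co sits in group 9; removing 2 electrons leaves Co²⁺ with 9 − 2 = 7 d electrons.
High-spin: t₂g⁵ eg², CFSE = -0.8Δo = -243 kJ/mol.
Low-spin t₂g⁶ eg¹ gives -1.8Δo = -547 kJ/mol, but forming 1 extra pair costs 1P = 264 kJ/mol, so E(LS) = -547 + 264 = -283 kJ/mol.
The difference is -283 − (-243) = -40 kJ/mol, so low-spin lies lower.

-40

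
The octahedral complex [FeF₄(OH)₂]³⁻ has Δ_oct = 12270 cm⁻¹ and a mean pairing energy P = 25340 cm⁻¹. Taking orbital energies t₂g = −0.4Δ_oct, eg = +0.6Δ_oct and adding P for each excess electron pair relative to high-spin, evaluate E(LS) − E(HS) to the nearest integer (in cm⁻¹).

26140

Ligand charges: 4×(-1) from F⁻ and 2×(-1) from OH⁻ sum to -6; with overall charge -3, Fe is +3.
Fe sits in group 8; removing 3 electrons leaves Fe³⁺ with 8 − 3 = 5 d electrons.
In the high-spin limit (t₂g³ eg²) the orbital term is 0.0Δ_oct = 0 cm⁻¹, with no excess pairing.
For low-spin the configuration is t₂g⁵ eg⁰: orbital energy -2.0 × 12270 = -24540 cm⁻¹, and 2 additional pairs relative to high-spin add 50680 cm⁻¹, giving 26140 cm⁻¹.
Thus E(LS) − E(HS) = 26140 cm⁻¹.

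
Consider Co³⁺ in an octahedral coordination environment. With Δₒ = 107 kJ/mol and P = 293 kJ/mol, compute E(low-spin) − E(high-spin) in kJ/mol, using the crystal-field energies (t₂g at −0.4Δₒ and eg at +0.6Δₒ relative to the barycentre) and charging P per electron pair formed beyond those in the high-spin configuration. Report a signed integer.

372

Co³⁺: group 9, so d-count = 9 − 3 = 6.
High-spin d⁶ fills as t₂g⁴ eg² with CFSE 4(−0.4) + 2(+0.6) = -0.4Δₒ = -43 kJ/mol.
Low-spin t₂g⁶ eg⁰ gives -2.4Δₒ = -257 kJ/mol, but forming 2 extra pairs costs 2P = 586 kJ/mol, so E(LS) = -257 + 586 = 329 kJ/mol.
Thus E(LS) − E(HS) = 372 kJ/mol.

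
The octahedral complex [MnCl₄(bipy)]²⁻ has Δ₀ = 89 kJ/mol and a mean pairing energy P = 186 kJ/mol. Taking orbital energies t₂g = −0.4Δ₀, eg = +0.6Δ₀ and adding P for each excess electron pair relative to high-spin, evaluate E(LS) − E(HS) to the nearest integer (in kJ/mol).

Ligand charges: 4×(-1) from Cl⁻ and 1×(+0) from bipy sum to -4; with overall charge -2, Mn is +2.
Group 7 minus oxidation state +2 gives a d⁵ configuration for Mn²⁺.
High-spin d⁵ fills as t₂g³ eg² with CFSE 3(−0.4) + 2(+0.6) = 0.0Δ₀ = 0 kJ/mol.
For low-spin the configuration is t₂g⁵ eg⁰: orbital energy -2.0 × 89 = -178 kJ/mol, and 2 additional pairs relative to high-spin add 372 kJ/mol, giving 194 kJ/mol.
The difference is 194 − (0) = 194 kJ/mol, so high-spin lies lower.

194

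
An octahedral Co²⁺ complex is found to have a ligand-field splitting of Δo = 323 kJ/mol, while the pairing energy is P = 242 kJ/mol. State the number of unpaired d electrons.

1

Group 9 minus oxidation state +2 gives a d⁷ configuration for Co²⁺.
Δo > P, so pairing is preferred: the ground state is low-spin.
Configuration: t2g^6 e_g^1.
Unpaired electrons: 1.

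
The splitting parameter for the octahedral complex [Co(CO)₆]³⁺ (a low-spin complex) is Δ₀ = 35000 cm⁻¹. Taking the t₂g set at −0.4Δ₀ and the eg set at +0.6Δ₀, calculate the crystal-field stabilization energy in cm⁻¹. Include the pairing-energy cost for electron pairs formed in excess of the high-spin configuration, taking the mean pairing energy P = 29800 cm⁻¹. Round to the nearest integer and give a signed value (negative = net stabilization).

CO is neutral, so the +3 overall charge sits on Co: oxidation state +3.
Co³⁺: group 9, so d-count = 9 − 3 = 6.
The d⁶ electrons fill as t₂g⁶ eg⁰.
Orbital CFSE = 6(-0.4) + 0(0.6) = -2.4Δ₀ = -2.4 × 35000 = -84000 cm⁻¹.
Relative to high-spin t₂g⁴ eg² (1 paired), the low-spin configuration has 2 additional pairs, contributing +2 × 29800 = +59600 cm⁻¹.
Net CFSE = -84000 + 59600 = -24400 cm⁻¹.

-24400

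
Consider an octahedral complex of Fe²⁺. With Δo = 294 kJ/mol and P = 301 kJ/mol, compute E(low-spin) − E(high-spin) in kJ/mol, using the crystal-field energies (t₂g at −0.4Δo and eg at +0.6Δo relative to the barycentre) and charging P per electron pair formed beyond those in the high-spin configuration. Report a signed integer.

Fe sits in group 8; removing 2 electrons leaves Fe²⁺ with 8 − 2 = 6 d electrons.
High-spin: t₂g⁴ eg², CFSE = -0.4Δo = -118 kJ/mol.
Low-spin: t₂g⁶ eg⁰, orbital CFSE = -2.4Δo = -706 kJ/mol; plus 2 excess pairs × P = +602 kJ/mol; total -104 kJ/mol.
E(LS) − E(HS) = -104 − (-118) = 14 kJ/mol.

14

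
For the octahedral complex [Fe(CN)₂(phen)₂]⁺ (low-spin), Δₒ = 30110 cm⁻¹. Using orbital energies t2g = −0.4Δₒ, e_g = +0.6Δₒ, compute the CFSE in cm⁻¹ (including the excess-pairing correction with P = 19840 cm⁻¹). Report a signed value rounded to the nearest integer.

Ligand charges: 2×(-1) from CN⁻ and 2×(+0) from phen sum to -2; with overall charge +1, Fe is +3.
Fe³⁺: group 8, so d-count = 8 − 3 = 5.
The d⁵ electrons fill as t2g^5 e_g^0.
The orbital stabilization is -2.0Δₒ = -2.0 × 30110 = -60220 cm⁻¹.
High-spin d⁵ would be t2g^3 e_g^2 with 0 pairs; low-spin has 2, so 2 excess pairs cost +2P = +39680 cm⁻¹.
Net CFSE = -60220 + 39680 = -20540 cm⁻¹.

-20540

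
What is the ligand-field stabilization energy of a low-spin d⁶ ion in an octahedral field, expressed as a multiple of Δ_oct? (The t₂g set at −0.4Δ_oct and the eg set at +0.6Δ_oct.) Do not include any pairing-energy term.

Configuration: t₂g⁶ eg⁰.
CFSE = 6(-0.4Δ_oct) + 0(0.6Δ_oct) = -2.4Δ_oct + 0.0Δ_oct = -2.4Δ_oct.

-2.4 Δ_oct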